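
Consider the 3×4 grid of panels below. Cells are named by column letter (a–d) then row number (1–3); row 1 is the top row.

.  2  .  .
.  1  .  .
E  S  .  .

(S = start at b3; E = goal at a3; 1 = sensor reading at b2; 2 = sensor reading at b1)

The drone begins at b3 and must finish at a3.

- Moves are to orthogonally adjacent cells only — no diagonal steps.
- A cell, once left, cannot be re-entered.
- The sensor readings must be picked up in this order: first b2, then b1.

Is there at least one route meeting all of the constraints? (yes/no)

yes

One route that works: b3 → b2 → b1 → a1 → a2 → a3.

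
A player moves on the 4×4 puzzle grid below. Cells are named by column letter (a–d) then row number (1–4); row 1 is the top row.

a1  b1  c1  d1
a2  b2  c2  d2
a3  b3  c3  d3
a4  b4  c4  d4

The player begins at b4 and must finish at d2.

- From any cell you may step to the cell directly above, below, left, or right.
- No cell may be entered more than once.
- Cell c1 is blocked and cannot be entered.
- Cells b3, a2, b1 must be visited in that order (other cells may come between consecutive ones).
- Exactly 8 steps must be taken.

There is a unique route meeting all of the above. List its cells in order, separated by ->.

b4 -> b3 -> a3 -> a2 -> a1 -> b1 -> b2 -> c2 -> d2

The waypoints must appear in the order b3, a2, b1, with no cell reused.
Route from b4: up 1 to b3, left 1 to a3, up 2 to a1, right 1 to b1, down 1 to b2, right 2 to d2 — 8 moves in all.
Check: order respected (b3 at step 1, a2 at step 3, b1 at step 5); 8 moves as required.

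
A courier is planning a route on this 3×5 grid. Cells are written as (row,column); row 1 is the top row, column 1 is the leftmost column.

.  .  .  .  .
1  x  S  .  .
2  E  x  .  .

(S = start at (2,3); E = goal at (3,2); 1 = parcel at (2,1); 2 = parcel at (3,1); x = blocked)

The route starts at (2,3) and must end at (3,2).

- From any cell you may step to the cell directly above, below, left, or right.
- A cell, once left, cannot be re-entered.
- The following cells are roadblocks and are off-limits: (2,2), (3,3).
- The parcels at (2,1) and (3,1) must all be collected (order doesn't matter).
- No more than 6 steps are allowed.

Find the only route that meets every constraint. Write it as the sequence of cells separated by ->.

The budget equals the shortest possible length, so every move has to be on a shortest route through the required cells.
Route from (2,3): up 1 to (1,3), left 2 to (1,1), down 2 to (3,1), right 1 to (3,2) — 6 moves in all.
Check: all required cells visited; 6 ≤ 6 moves.

(2,3) -> (1,3) -> (1,2) -> (1,1) -> (2,1) -> (3,1) -> (3,2)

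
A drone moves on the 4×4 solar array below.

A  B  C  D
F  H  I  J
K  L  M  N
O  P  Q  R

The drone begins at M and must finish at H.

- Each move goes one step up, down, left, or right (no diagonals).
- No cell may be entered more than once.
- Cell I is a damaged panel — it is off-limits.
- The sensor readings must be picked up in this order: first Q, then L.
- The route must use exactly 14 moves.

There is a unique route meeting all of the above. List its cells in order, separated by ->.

The waypoints must appear in the order Q, L, with no cell reused.
Route from M: down 1 to Q, right 1 to R, up 3 to D, left 3 to A, down 3 to O, right 1 to P, up 2 to H — 14 moves in all.
Check: order respected (Q at step 1, L at step 13); 14 moves as required.

M -> Q -> R -> N -> J -> D -> C -> B -> A -> F -> K -> O -> P -> L -> H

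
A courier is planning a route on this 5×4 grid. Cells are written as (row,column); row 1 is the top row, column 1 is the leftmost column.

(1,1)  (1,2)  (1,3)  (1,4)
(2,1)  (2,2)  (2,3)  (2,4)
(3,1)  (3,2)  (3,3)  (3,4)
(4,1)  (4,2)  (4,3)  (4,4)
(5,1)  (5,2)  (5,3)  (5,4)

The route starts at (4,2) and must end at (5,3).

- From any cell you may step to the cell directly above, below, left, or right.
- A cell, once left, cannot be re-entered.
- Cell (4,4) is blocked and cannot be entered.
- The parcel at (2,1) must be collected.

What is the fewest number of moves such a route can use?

Any route passes through (2,1) somewhere between (4,2) and (5,3). Summing Manhattan distances along the two legs ((4,2) → (2,1) → (5,3)) gives a lower bound of 3 + 5 = 8 moves.
A route of 8 moves achieves this: (4,2) → (3,2) → (2,2) → (2,1) → (3,1) → (4,1) → (5,1) → (5,2) → (5,3).
Since 8 matches the lower bound, it is optimal.

8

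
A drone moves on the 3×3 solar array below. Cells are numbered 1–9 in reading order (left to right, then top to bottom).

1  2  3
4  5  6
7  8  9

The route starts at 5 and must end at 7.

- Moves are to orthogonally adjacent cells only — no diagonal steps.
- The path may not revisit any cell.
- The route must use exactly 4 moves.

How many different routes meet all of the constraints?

Need simple routes of exactly 4 moves from 5 to 7 (Manhattan distance 2, so 1 moves are spent on a detour and 1 undoing it).
Enumerating: 5 2 1 4 7 | 5 6 9 8 7.
That gives 2 routes.

2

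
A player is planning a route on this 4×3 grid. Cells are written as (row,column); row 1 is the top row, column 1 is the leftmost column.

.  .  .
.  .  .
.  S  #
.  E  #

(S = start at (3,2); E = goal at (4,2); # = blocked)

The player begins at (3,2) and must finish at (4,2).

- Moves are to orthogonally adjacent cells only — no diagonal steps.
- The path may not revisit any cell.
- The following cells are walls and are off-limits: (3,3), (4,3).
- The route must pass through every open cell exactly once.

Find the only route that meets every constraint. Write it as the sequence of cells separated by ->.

Need to visit all 10 open cells exactly once, starting at (3,2) and ending at (4,2).
Route from (3,2): up 1 to (2,2), right 1 to (2,3), up 1 to (1,3), left 2 to (1,1), down 3 to (4,1), right 1 to (4,2) — 9 moves in all.
Check: all 10 open cells covered.

(3,2) -> (2,2) -> (2,3) -> (1,3) -> (1,2) -> (1,1) -> (2,1) -> (3,1) -> (4,1) -> (4,2)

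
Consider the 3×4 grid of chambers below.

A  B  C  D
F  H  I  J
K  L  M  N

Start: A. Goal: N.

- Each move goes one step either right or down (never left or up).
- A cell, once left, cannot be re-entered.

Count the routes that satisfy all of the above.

A right/down-only route from A to N makes exactly 2 down-moves and 3 right-moves in some order.
With no other constraints that would be C(5,2) = 10 routes.
That gives 10 routes.

10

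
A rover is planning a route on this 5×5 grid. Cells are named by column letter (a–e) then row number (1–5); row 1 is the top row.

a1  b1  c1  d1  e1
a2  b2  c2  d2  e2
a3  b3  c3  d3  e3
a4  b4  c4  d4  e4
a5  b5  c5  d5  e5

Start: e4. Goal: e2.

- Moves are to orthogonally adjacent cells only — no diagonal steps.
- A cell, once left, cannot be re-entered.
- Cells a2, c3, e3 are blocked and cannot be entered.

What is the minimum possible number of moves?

The Manhattan distance from e4 to e2 is |4−2| + |5−5| = 2, so at least 2 moves are needed.
That bound ignores the blocked cells. Measuring each leg by the fewest moves that actually steer around them (e4→e2: 4) raises the lower bound to 4.
A route of 4 moves exists: e4 → d4 → d3 → d2 → e2.
Since 4 matches that lower bound, it is optimal.

4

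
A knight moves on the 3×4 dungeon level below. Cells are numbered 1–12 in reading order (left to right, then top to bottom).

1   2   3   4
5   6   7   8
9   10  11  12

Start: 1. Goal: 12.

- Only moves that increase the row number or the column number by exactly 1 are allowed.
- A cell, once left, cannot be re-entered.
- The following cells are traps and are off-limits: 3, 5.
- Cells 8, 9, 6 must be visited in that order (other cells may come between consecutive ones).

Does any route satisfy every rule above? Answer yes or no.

no

9 lies to the left of 8, so going from 8 to 9 would need a leftward move — but moves only go right/down, so 8 cannot be visited before 9.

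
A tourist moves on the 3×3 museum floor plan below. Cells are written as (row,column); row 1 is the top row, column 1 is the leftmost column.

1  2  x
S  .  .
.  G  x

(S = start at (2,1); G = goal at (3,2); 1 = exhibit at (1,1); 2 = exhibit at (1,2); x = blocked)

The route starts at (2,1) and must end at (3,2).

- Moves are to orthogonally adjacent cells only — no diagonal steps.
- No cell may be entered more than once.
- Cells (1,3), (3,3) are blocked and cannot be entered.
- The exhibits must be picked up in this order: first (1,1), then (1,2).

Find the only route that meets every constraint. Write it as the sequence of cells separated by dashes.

(2,1) - (1,1) - (1,2) - (2,2) - (3,2)

The waypoints must appear in the order (1,1), (1,2), with no cell reused.
Route from (2,1): up 1 to (1,1), right 1 to (1,2), down 2 to (3,2) — 4 moves in all.
Check: order respected (1 at step 1, 2 at step 2).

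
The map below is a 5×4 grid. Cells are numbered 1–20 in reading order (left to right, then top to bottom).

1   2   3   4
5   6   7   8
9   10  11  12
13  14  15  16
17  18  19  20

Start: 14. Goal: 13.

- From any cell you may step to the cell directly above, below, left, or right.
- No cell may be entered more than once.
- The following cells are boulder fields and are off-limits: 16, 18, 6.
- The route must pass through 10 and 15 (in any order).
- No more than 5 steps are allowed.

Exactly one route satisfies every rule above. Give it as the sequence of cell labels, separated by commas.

14, 15, 11, 10, 9, 13

The 5-move cap with required stops at 10, 15 leaves no slack for detours.
Route from 14: right 1 to 15, up 1 to 11, left 2 to 9, down 1 to 13 — 5 moves in all.
Check: all required cells visited; 5 ≤ 5 moves.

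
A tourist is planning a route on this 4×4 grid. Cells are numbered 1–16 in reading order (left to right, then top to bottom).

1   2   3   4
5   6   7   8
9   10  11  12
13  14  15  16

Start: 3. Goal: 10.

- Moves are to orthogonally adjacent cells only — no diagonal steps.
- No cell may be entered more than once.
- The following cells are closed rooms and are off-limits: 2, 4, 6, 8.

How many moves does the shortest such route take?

3

The Manhattan distance from 3 to 10 is |1−3| + |3−2| = 3, so at least 3 moves are needed.
A route of 3 moves achieves this: 3 → 7 → 11 → 10.
Since 3 matches the lower bound, it is optimal.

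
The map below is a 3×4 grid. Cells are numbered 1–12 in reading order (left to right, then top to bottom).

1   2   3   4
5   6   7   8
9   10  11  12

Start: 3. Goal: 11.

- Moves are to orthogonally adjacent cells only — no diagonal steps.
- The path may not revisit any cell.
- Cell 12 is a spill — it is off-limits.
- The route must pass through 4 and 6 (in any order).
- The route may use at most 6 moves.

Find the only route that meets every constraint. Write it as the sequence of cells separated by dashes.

Any route must reach 4 and 6 and still end at 11 within 6 moves, so the order of the required stops is forced.
Route from 3: right to 4, down to 8, 2× left (reaching 6), down to 10, right to 11 — 6 moves in all.
Check: all required cells visited; 6 ≤ 6 moves.

3 - 4 - 8 - 7 - 6 - 10 - 11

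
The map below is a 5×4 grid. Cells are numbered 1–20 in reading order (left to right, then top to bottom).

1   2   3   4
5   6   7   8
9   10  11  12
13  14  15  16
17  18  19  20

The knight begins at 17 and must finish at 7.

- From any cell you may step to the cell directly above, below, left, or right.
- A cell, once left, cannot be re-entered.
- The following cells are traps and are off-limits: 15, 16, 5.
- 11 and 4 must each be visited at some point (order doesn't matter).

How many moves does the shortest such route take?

Any route passes through 11 and 4 in some order between 17 and 7. Summing Manhattan distances along each leg and taking the cheapest ordering (17 → 11 → 4 → 7) gives a lower bound of 4 + 3 + 2 = 9 moves.
A route of 9 moves achieves this: 17 → 13 → 9 → 10 → 11 → 12 → 8 → 4 → 3 → 7.
Since 9 matches the lower bound, it is optimal.

9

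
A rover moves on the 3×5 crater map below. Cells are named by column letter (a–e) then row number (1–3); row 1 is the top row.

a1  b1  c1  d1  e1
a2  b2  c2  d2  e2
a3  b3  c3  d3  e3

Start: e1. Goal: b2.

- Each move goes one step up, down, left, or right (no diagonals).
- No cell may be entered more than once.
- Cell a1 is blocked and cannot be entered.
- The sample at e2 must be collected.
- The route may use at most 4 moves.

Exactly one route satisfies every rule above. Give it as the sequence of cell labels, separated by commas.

Any route must reach e2 and still end at b2 within 4 moves, so the order of the required stops is forced.
Route from e1: down 1 to e2, left 3 to b2 — 4 moves in all.
Check: all required cells visited; 4 ≤ 4 moves.

e1, e2, d2, c2, b2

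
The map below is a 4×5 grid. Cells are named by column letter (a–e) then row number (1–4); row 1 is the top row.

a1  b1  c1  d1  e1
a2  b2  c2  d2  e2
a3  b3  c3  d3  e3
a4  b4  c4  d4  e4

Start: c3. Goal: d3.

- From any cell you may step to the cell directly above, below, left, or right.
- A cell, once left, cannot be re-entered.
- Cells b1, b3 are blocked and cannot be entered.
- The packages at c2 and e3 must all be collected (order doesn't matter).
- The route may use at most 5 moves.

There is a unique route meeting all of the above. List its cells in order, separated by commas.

The budget equals the shortest possible length, so every move has to be on a shortest route through the required cells.
Route from c3: up to c2, 2× right (reaching e2), down to e3, left to d3 — 5 moves in all.
Check: all required cells visited; 5 ≤ 5 moves.

c3, c2, d2, e2, e3, d3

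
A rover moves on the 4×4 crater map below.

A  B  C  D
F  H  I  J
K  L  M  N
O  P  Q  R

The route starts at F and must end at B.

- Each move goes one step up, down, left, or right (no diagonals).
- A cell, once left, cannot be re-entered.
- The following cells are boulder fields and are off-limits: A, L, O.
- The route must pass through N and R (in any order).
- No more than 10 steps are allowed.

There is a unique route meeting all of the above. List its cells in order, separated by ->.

The budget equals the shortest possible length, so every move has to be on a shortest route through the required cells.
Route from F: right 2 to I, down 2 to Q, right 1 to R, up 3 to D, left 2 to B — 10 moves in all.
Check: all required cells visited; 10 ≤ 10 moves.

F -> H -> I -> M -> Q -> R -> N -> J -> D -> C -> B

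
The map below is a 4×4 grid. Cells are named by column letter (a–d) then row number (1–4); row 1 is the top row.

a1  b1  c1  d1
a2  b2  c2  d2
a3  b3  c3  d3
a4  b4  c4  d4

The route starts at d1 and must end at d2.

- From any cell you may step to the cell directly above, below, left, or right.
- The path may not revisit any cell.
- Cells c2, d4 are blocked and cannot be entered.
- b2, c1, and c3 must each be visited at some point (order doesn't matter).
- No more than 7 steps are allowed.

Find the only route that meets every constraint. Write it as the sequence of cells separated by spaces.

The 7-move cap with required stops at b2, c1, c3 leaves no slack for detours.
Route from d1: left 2 to b1, down 2 to b3, right 2 to d3, up 1 to d2 — 7 moves in all.
Check: all required cells visited; 7 ≤ 7 moves.

d1 c1 b1 b2 b3 c3 d3 d2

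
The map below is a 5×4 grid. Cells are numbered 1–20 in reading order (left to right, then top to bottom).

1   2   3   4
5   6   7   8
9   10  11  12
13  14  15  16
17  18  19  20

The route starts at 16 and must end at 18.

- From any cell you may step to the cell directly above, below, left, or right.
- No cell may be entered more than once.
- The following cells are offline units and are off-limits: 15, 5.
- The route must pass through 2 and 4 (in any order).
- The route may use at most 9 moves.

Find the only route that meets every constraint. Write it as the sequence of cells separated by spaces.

16 12 8 4 3 2 6 10 14 18

The budget equals the shortest possible length, so every move has to be on a shortest route through the required cells.
Route from 16: 3× up (reaching 4), 2× left (reaching 2), 4× down (reaching 18) — 9 moves in all.
Check: all required cells visited; 9 ≤ 9 moves.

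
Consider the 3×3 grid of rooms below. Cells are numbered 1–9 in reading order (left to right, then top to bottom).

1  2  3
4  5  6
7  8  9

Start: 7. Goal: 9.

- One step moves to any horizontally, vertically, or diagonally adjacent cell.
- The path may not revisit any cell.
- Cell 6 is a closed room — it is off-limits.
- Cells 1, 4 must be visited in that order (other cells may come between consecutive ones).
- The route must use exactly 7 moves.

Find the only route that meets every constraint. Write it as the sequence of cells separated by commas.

The waypoints must appear in the order 1, 4, with no cell reused.
Route from 7: 2× up-right (reaching 3), 2× left (reaching 1), down to 4, down-right to 8, right to 9 — 7 moves in all.
Check: order respected (1 at step 4, 4 at step 5); 7 moves as required.

7, 5, 3, 2, 1, 4, 8, 9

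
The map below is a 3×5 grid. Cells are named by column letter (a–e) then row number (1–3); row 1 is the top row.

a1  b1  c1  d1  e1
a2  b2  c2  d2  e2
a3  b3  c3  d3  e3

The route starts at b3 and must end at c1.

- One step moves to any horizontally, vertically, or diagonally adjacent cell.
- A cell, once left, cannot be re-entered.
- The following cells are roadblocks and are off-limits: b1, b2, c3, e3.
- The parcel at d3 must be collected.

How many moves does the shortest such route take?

4

Any route passes through d3 somewhere between b3 and c1. Summing Chebyshev distances along the two legs (b3 → d3 → c1) gives a lower bound of 2 + 2 = 4 moves.
A route of 4 moves achieves this: b3 → c2 → d3 → d2 → c1.
Since 4 matches the lower bound, it is optimal.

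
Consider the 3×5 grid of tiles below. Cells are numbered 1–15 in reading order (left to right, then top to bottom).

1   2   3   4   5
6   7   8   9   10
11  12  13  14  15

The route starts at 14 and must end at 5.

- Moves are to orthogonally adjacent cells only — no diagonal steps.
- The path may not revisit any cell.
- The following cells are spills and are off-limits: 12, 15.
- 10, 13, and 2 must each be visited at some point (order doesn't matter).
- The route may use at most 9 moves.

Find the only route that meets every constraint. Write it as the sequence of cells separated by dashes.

Any route must reach 10, 13, and 2 and still end at 5 within 9 moves, so the order of the required stops is forced.
Route from 14: left to 13, up to 8, left to 7, up to 2, 2× right (reaching 4), down to 9, right to 10, up to 5 — 9 moves in all.
Check: all required cells visited; 9 ≤ 9 moves.

14 - 13 - 8 - 7 - 2 - 3 - 4 - 9 - 10 - 5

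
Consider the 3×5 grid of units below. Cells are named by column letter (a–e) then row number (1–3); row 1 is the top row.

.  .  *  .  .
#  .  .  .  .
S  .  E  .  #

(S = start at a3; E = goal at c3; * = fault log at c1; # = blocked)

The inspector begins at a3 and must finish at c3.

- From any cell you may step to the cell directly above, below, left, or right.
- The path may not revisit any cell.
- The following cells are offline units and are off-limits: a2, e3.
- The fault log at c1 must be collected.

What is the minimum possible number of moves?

Any route passes through c1 somewhere between a3 and c3. Summing Manhattan distances along the two legs (a3 → c1 → c3) gives a lower bound of 4 + 2 = 6 moves.
A route of 6 moves achieves this: a3 → b3 → b2 → b1 → c1 → c2 → c3.
Since 6 matches the lower bound, it is optimal.

6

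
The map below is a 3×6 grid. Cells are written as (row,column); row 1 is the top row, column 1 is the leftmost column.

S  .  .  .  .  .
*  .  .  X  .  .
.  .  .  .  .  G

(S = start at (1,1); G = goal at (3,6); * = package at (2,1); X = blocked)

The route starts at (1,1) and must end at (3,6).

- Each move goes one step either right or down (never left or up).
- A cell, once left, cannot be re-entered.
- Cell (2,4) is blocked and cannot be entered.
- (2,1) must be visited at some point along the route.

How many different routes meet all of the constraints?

A right/down-only route from (1,1) to (3,6) makes exactly 2 down-moves and 5 right-moves in some order.
With no other constraints that would be C(7,2) = 21 routes.
Split at (2,1) and multiply the segment counts (each segment already excludes blocked cells): (1,1)→(2,1): 1; (2,1)→(3,6): 3; product = 3.
That gives 3 routes.

3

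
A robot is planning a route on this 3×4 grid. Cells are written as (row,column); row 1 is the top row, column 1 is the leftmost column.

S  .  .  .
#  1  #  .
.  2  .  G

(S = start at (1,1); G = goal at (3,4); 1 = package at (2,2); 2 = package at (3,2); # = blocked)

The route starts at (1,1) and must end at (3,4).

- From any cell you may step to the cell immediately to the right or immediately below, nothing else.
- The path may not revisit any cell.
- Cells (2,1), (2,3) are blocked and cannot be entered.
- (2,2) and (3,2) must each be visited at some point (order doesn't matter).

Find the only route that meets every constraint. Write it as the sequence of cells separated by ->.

Moves only go right or down, so the column and row indices never decrease.
Route from (1,1): right to (1,2), 2× down (reaching (3,2)), 2× right (reaching (3,4)) — 5 moves in all.
Check: all required cells visited.

(1,1) -> (1,2) -> (2,2) -> (3,2) -> (3,3) -> (3,4)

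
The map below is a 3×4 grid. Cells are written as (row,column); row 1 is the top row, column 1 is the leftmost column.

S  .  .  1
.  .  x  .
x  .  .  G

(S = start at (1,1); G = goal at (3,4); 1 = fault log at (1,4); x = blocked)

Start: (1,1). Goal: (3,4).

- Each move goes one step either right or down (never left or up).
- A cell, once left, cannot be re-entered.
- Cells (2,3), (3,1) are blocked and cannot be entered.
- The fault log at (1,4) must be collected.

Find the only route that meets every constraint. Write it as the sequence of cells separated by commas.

(1,1), (1,2), (1,3), (1,4), (2,4), (3,4)

Moves only go right or down, so the column and row indices never decrease.
Route from (1,1): 3× right (reaching (1,4)), 2× down (reaching (3,4)) — 5 moves in all.
Check: all required cells visited.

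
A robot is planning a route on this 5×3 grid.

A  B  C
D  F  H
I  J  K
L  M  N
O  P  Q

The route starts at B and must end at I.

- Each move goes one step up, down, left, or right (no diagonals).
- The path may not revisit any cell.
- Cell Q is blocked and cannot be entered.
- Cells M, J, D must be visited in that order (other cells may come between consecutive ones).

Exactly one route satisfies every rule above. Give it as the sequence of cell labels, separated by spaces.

The waypoints must appear in the order M, J, D, with no cell reused.
Route from B: right to C, 3× down (reaching N), left to M, 2× up (reaching F), left to D, down to I — 9 moves in all.
Check: order respected (M at step 5, J at step 6, D at step 8).

B C H K N M J F D I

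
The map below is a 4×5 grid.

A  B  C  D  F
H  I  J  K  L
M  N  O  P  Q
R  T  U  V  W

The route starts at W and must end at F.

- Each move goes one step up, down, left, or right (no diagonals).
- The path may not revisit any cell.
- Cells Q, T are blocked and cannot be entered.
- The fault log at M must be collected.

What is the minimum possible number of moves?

11

Any route passes through M somewhere between W and F. Summing Manhattan distances along the two legs (W → M → F) gives a lower bound of 5 + 6 = 11 moves.
A route of 11 moves achieves this: W → V → P → O → N → M → H → A → B → C → D → F.
Since 11 matches the lower bound, it is optimal.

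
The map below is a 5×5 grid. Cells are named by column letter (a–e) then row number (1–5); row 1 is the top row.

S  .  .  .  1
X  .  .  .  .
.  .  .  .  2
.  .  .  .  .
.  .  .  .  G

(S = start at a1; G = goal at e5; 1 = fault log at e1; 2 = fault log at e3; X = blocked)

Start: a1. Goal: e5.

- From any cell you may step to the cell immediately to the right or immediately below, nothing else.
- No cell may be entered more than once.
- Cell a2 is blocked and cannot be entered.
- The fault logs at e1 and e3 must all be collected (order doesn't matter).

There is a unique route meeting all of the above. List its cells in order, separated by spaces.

a1 b1 c1 d1 e1 e2 e3 e4 e5

Moves only go right or down, so the column and row indices never decrease.
Route from a1: right 4 to e1, down 4 to e5 — 8 moves in all.
Check: all required cells visited.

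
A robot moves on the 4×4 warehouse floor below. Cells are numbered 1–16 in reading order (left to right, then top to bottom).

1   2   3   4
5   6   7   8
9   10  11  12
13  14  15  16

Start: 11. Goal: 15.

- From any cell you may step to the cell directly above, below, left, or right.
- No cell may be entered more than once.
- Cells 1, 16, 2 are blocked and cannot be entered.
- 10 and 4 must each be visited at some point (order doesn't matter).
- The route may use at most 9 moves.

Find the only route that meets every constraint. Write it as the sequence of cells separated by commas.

Any route must reach 10 and 4 and still end at 15 within 9 moves, so the order of the required stops is forced.
Route from 11: right to 12, 2× up (reaching 4), left to 3, down to 7, left to 6, 2× down (reaching 14), right to 15 — 9 moves in all.
Check: all required cells visited; 9 ≤ 9 moves.

11, 12, 8, 4, 3, 7, 6, 10, 14, 15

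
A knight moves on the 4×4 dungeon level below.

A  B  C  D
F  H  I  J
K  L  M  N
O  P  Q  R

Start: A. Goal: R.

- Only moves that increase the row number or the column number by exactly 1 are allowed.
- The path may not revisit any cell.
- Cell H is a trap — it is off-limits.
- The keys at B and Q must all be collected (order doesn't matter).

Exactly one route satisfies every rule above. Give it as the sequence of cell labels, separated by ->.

A -> B -> C -> I -> M -> Q -> R

Moves only go right or down, so the column and row indices never decrease.
Route from A: 2× right (reaching C), 3× down (reaching Q), right to R — 6 moves in all.
Check: all required cells visited.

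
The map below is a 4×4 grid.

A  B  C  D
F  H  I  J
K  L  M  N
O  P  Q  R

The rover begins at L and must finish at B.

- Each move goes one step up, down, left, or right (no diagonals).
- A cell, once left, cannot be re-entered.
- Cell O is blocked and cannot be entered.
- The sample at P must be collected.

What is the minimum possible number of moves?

6

Any route passes through P somewhere between L and B. Summing Manhattan distances along the two legs (L → P → B) gives a lower bound of 1 + 3 = 4 moves.
The shortest route satisfying every rule uses 6 moves: L → P → Q → M → I → C → B.
The bound of 4 isn't tight here; checking systematically, no route of length 4 through 5 satisfies every constraint, so 6 is the minimum.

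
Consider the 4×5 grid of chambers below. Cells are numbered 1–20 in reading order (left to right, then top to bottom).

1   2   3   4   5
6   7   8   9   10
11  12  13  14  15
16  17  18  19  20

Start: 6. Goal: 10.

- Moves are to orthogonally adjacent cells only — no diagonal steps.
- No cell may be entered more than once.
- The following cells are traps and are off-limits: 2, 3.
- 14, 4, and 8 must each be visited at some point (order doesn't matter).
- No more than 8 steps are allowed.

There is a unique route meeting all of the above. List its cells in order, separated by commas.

Any route must reach 14, 4, and 8 and still end at 10 within 8 moves, so the order of the required stops is forced.
Route from 6: right 2 to 8, down 1 to 13, right 1 to 14, up 2 to 4, right 1 to 5, down 1 to 10 — 8 moves in all.
Check: all required cells visited; 8 ≤ 8 moves.

6, 7, 8, 13, 14, 9, 4, 5, 10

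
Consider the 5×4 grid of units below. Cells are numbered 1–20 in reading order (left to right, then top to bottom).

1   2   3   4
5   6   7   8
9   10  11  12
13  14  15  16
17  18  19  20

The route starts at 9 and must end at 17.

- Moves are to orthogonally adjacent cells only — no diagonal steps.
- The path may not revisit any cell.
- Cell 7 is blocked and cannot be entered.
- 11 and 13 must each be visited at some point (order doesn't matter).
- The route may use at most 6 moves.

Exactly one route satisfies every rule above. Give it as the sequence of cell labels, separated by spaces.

9 10 11 15 14 13 17

The 6-move cap with required stops at 11, 13 leaves no slack for detours.
Route from 9: 2× right (reaching 11), down to 15, 2× left (reaching 13), down to 17 — 6 moves in all.
Check: all required cells visited; 6 ≤ 6 moves.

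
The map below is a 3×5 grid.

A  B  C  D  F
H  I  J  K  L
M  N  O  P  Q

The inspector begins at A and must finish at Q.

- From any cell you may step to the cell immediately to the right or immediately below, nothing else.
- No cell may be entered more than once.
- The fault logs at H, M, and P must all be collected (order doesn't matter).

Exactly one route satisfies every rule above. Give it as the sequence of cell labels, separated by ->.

A -> H -> M -> N -> O -> P -> Q

Moves only go right or down, so the column and row indices never decrease.
Route from A: 2× down (reaching M), 4× right (reaching Q) — 6 moves in all.
Check: all required cells visited.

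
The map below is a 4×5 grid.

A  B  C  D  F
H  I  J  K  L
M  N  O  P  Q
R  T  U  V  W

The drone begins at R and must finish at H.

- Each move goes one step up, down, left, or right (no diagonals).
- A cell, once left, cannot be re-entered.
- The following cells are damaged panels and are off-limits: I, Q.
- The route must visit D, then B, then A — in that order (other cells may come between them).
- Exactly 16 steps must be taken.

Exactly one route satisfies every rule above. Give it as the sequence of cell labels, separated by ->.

The waypoints must appear in the order D, B, A, with no cell reused.
Route from R: up 1 to M, right 1 to N, down 1 to T, right 2 to V, up 1 to P, left 1 to O, up 1 to J, right 2 to L, up 1 to F, left 4 to A, down 1 to H — 16 moves in all.
Check: order respected (D at step 12, B at step 14, A at step 15); 16 moves as required.

R -> M -> N -> T -> U -> V -> P -> O -> J -> K -> L -> F -> D -> C -> B -> A -> H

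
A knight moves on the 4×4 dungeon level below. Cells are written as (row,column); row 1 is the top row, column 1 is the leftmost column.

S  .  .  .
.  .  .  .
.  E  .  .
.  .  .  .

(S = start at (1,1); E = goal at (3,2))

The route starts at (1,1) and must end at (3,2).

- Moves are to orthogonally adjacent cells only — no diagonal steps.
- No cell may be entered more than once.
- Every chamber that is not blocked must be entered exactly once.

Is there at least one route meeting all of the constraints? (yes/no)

One route that works: (1,1) → (2,1) → (3,1) → (4,1) → (4,2) → (4,3) → (4,4) → (3,4) → (2,4) → (1,4) → (1,3) → (1,2) → (2,2) → (2,3) → (3,3) → (3,2).

yes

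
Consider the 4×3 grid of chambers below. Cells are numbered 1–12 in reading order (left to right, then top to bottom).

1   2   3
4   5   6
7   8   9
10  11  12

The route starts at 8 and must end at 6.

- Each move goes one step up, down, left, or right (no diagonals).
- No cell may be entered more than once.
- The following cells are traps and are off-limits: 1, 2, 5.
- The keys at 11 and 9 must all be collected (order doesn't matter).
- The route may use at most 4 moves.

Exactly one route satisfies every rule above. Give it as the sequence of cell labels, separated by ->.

8 -> 11 -> 12 -> 9 -> 6

Any route must reach 11 and 9 and still end at 6 within 4 moves, so the order of the required stops is forced.
Route from 8: down to 11, right to 12, 2× up (reaching 6) — 4 moves in all.
Check: all required cells visited; 4 ≤ 4 moves.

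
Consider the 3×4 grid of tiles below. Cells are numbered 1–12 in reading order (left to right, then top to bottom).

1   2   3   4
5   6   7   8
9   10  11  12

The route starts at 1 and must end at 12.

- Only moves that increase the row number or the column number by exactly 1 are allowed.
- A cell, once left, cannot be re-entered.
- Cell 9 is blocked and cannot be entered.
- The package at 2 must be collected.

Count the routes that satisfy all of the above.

A right/down-only route from 1 to 12 makes exactly 2 down-moves and 3 right-moves in some order.
With no other constraints that would be C(5,2) = 10 routes.
Split at 2 and multiply the segment counts (each segment already excludes blocked cells): 1→2: 1; 2→12: 6; product = 6.
That gives 6 routes.

6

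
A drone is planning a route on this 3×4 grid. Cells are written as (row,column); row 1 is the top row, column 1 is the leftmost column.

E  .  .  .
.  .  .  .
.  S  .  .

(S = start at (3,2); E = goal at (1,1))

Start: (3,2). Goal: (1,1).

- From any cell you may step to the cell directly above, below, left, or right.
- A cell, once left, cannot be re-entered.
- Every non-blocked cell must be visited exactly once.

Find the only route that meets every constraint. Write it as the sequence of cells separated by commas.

Need to visit all 12 open cells exactly once, starting at (3,2) and ending at (1,1).
Cell (3,4) has only two open neighbours ((2,4) and (3,3)), so the path must pass straight through it: one of those is the cell it's entered from and the other is where it exits.
Route from (3,2): left to (3,1), up to (2,1), 2× right (reaching (2,3)), down to (3,3), right to (3,4), 2× up (reaching (1,4)), 3× left (reaching (1,1)) — 11 moves in all.
Check: all 12 open cells covered.

(3,2), (3,1), (2,1), (2,2), (2,3), (3,3), (3,4), (2,4), (1,4), (1,3), (1,2), (1,1)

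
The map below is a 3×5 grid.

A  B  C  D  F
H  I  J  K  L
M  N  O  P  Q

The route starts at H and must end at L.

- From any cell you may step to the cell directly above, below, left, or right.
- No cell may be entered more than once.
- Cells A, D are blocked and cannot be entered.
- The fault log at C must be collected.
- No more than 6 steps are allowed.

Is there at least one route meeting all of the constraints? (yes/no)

yes

One route that works: H → I → B → C → J → K → L.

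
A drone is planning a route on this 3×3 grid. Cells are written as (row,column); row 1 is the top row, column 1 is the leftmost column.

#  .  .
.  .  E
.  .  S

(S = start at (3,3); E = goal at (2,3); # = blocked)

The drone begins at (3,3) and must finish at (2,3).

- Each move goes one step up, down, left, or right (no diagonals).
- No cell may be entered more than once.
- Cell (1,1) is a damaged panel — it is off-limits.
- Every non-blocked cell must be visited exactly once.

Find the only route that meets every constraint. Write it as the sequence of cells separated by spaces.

Need to visit all 8 open cells exactly once, starting at (3,3) and ending at (2,3).
Cell (2,1) has only two open neighbours ((3,1) and (2,2)), so the path must pass straight through it: one of those is the cell it's entered from and the other is where it exits.
Route from (3,3): 2× left (reaching (3,1)), up to (2,1), right to (2,2), up to (1,2), right to (1,3), down to (2,3) — 7 moves in all.
Check: all 8 open cells covered.

(3,3) (3,2) (3,1) (2,1) (2,2) (1,2) (1,3) (2,3)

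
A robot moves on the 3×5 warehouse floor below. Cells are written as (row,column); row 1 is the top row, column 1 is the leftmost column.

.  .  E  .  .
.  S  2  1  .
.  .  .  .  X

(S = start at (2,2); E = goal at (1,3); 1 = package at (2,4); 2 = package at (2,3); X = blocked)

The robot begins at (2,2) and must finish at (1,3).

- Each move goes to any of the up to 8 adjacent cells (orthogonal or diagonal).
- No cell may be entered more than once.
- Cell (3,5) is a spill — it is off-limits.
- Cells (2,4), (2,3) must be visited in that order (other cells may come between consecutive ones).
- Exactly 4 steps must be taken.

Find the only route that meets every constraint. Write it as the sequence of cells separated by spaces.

The waypoints must appear in the order (2,4), (2,3), with no cell reused.
Route from (2,2): down-right to (3,3), up-right to (2,4), left to (2,3), up to (1,3) — 4 moves in all.
Check: order respected (1 at step 2, 2 at step 3); 4 moves as required.

(2,2) (3,3) (2,4) (2,3) (1,3)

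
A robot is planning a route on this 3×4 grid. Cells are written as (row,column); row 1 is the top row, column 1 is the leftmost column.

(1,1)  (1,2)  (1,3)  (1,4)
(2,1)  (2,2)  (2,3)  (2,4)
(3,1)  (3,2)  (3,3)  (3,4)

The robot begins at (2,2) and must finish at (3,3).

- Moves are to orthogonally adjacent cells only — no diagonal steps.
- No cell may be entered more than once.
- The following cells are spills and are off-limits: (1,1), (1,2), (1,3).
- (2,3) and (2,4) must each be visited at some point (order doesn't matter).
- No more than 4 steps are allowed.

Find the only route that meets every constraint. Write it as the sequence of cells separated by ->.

(2,2) -> (2,3) -> (2,4) -> (3,4) -> (3,3)

The 4-move cap with required stops at (2,3), (2,4) leaves no slack for detours.
Route from (2,2): 2× right (reaching (2,4)), down to (3,4), left to (3,3) — 4 moves in all.
Check: all required cells visited; 4 ≤ 4 moves.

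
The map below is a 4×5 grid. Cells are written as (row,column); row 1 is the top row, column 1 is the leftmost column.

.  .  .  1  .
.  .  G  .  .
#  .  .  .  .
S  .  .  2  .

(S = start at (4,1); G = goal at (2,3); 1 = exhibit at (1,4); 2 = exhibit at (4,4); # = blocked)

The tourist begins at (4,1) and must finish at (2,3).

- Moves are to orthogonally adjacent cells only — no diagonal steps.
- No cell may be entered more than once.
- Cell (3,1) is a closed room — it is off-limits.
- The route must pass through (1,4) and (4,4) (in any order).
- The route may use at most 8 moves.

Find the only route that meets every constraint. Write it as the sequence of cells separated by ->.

The budget equals the shortest possible length, so every move has to be on a shortest route through the required cells.
Route from (4,1): 3× right (reaching (4,4)), 3× up (reaching (1,4)), left to (1,3), down to (2,3) — 8 moves in all.
Check: all required cells visited; 8 ≤ 8 moves.

(4,1) -> (4,2) -> (4,3) -> (4,4) -> (3,4) -> (2,4) -> (1,4) -> (1,3) -> (2,3)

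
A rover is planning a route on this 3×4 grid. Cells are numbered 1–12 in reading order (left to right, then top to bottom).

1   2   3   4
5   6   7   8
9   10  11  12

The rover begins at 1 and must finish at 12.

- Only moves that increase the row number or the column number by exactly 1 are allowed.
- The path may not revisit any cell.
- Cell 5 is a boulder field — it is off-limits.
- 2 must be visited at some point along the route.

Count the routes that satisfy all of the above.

6

A right/down-only route from 1 to 12 makes exactly 2 down-moves and 3 right-moves in some order.
With no other constraints that would be C(5,2) = 10 routes.
Split at 2 and multiply the segment counts (each segment already excludes blocked cells): 1→2: 1; 2→12: 6; product = 6.
That gives 6 routes.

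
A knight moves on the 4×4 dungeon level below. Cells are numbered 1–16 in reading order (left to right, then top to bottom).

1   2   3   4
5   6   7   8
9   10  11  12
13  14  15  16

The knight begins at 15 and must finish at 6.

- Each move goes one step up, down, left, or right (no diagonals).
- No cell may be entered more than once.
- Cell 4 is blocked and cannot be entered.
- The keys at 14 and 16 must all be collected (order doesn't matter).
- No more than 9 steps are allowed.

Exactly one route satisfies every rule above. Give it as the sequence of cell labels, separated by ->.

15 -> 16 -> 12 -> 11 -> 10 -> 14 -> 13 -> 9 -> 5 -> 6

The budget equals the shortest possible length, so every move has to be on a shortest route through the required cells.
Route from 15: right to 16, up to 12, 2× left (reaching 10), down to 14, left to 13, 2× up (reaching 5), right to 6 — 9 moves in all.
Check: all required cells visited; 9 ≤ 9 moves.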